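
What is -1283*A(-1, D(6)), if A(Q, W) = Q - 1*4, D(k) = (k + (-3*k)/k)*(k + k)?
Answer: 6415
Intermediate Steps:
D(k) = 2*k*(-3 + k) (D(k) = (k - 3)*(2*k) = (-3 + k)*(2*k) = 2*k*(-3 + k))
A(Q, W) = -4 + Q (A(Q, W) = Q - 4 = -4 + Q)
-1283*A(-1, D(6)) = -1283*(-4 - 1) = -1283*(-5) = 6415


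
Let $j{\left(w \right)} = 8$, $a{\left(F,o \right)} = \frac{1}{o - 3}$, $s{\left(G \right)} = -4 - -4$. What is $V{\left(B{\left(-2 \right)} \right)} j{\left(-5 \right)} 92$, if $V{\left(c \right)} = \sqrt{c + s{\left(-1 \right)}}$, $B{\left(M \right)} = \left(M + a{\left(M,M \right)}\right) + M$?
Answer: $\frac{736 i \sqrt{105}}{5} \approx 1508.4 i$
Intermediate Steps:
$s{\left(G \right)} = 0$ ($s{\left(G \right)} = -4 + 4 = 0$)
$a{\left(F,o \right)} = \frac{1}{-3 + o}$
$B{\left(M \right)} = \frac{1}{-3 + M} + 2 M$ ($B{\left(M \right)} = \left(M + \frac{1}{-3 + M}\right) + M = \frac{1}{-3 + M} + 2 M$)
$V{\left(c \right)} = \sqrt{c}$ ($V{\left(c \right)} = \sqrt{c + 0} = \sqrt{c}$)
$V{\left(B{\left(-2 \right)} \right)} j{\left(-5 \right)} 92 = \sqrt{\frac{1 + 2 \left(-2\right) \left(-3 - 2\right)}{-3 - 2}} \cdot 8 \cdot 92 = \sqrt{\frac{1 + 2 \left(-2\right) \left(-5\right)}{-5}} \cdot 8 \cdot 92 = \sqrt{- \frac{1 + 20}{5}} \cdot 8 \cdot 92 = \sqrt{\left(- \frac{1}{5}\right) 21} \cdot 8 \cdot 92 = \sqrt{- \frac{21}{5}} \cdot 8 \cdot 92 = \frac{i \sqrt{105}}{5} \cdot 8 \cdot 92 = \frac{8 i \sqrt{105}}{5} \cdot 92 = \frac{736 i \sqrt{105}}{5}$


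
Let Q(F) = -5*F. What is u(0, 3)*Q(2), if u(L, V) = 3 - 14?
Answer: 110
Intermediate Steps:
u(L, V) = -11
u(0, 3)*Q(2) = -(-55)*2 = -11*(-10) = 110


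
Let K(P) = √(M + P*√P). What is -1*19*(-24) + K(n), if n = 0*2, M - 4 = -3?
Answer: 457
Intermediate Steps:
M = 1 (M = 4 - 3 = 1)
n = 0
K(P) = √(1 + P^(3/2)) (K(P) = √(1 + P*√P) = √(1 + P^(3/2)))
-1*19*(-24) + K(n) = -1*19*(-24) + √(1 + 0^(3/2)) = -19*(-24) + √(1 + 0) = 456 + √1 = 456 + 1 = 457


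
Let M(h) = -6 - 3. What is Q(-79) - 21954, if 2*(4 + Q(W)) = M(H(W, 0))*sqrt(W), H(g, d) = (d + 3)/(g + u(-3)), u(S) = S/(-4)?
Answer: -21958 - 9*I*sqrt(79)/2 ≈ -21958.0 - 39.997*I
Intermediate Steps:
u(S) = -S/4 (u(S) = S*(-1/4) = -S/4)
H(g, d) = (3 + d)/(3/4 + g) (H(g, d) = (d + 3)/(g - 1/4*(-3)) = (3 + d)/(g + 3/4) = (3 + d)/(3/4 + g))
M(h) = -9
Q(W) = -4 - 9*sqrt(W)/2 (Q(W) = -4 + (-9*sqrt(W))/2 = -4 - 9*sqrt(W)/2)
Q(-79) - 21954 = (-4 - 9*I*sqrt(79)/2) - 21954 = -21958 - 9*I*sqrt(79)/2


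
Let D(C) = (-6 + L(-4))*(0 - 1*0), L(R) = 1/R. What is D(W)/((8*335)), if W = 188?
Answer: 0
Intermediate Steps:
D(C) = 0 (D(C) = (-6 + 1/(-4))*(0 - 1*0) = (-6 - 1/4)*(0 + 0) = -25/4*0 = 0)
D(W)/((8*335)) = 0/((8*335)) = 0/2680 = 0*(1/2680) = 0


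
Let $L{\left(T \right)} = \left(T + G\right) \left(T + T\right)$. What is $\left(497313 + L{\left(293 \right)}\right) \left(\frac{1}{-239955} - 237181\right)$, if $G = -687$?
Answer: $- \frac{15163211560677224}{239955} \approx -6.3192 \cdot 10^{10}$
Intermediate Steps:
$L{\left(T \right)} = 2 T \left(-687 + T\right)$ ($L{\left(T \right)} = \left(T - 687\right) \left(T + T\right) = \left(-687 + T\right) 2 T = 2 T \left(-687 + T\right)$)
$\left(497313 + L{\left(293 \right)}\right) \left(\frac{1}{-239955} - 237181\right) = \left(497313 + 2 \cdot 293 \left(-687 + 293\right)\right) \left(\frac{1}{-239955} - 237181\right) = \left(497313 + 2 \cdot 293 \left(-394\right)\right) \left(- \frac{1}{239955} - 237181\right) = \left(497313 - 230884\right) \left(- \frac{56912766856}{239955}\right) = 266429 \left(- \frac{56912766856}{239955}\right) = - \frac{15163211560677224}{239955}$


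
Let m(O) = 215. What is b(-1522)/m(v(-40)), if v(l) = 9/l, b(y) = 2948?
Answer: 2948/215 ≈ 13.712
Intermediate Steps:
b(-1522)/m(v(-40)) = 2948/215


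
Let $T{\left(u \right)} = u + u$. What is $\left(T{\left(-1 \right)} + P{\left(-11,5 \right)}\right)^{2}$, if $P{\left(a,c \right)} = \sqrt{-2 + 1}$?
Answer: $\left(2 - i\right)^{2} \approx 3.0 - 4.0 i$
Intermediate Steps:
$P{\left(a,c \right)} = i$ ($P{\left(a,c \right)} = \sqrt{-1} = i$)
$T{\left(u \right)} = 2 u$
$\left(T{\left(-1 \right)} + P{\left(-11,5 \right)}\right)^{2} = \left(2 \left(-1\right) + i\right)^{2} = \left(-2 + i\right)^{2}$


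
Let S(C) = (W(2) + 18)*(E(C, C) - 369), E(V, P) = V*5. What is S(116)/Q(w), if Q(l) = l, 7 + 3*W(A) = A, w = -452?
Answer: -10339/1356 ≈ -7.6246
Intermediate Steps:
W(A) = -7/3 + A/3
E(V, P) = 5*V
S(C) = -6027 + 245*C/3 (S(C) = ((-7/3 + (⅓)*2) + 18)*(5*C - 369) = ((-7/3 + ⅔) + 18)*(-369 + 5*C) = (-5/3 + 18)*(-369 + 5*C) = 49*(-369 + 5*C)/3 = -6027 + 245*C/3)
S(116)/Q(w) = (-6027 + (245/3)*116)/(-452) = (-6027 + 28420/3)*(-1/452) = (10339/3)*(-1/452) = -10339/1356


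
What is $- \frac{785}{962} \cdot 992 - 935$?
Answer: $- \frac{839095}{481} \approx -1744.5$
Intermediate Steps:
$- \frac{785}{962} \cdot 992 - 935 = \left(-785\right) \frac{1}{962} \cdot 992 - 935 = \left(- \frac{785}{962}\right) 992 - 935 = - \frac{389360}{481} - 935 = - \frac{839095}{481}$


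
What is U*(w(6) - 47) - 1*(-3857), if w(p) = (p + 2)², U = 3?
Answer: 3908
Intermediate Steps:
w(p) = (2 + p)²
U*(w(6) - 47) - 1*(-3857) = 3*((2 + 6)² - 47) - 1*(-3857) = 3*(8² - 47) + 3857 = 3*(64 - 47) + 3857 = 3*17 + 3857 = 51 + 3857 = 3908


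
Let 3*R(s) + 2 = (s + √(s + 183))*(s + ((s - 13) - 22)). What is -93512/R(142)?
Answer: -9918630816/1229896411 + 349267320*√13/1229896411 ≈ -7.0407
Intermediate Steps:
R(s) = -⅔ + (-35 + 2*s)*(s + √(183 + s))/3 (R(s) = -⅔ + ((s + √(s + 183))*(s + ((s - 13) - 22)))/3 = -⅔ + ((s + √(183 + s))*(s + ((-13 + s) - 22)))/3 = -⅔ + ((s + √(183 + s))*(s + (-35 + s)))/3 = -⅔ + ((s + √(183 + s))*(-35 + 2*s))/3 = -⅔ + ((-35 + 2*s)*(s + √(183 + s)))/3 = -⅔ + (-35 + 2*s)*(s + √(183 + s))/3)
-93512/R(142) = -93512/(-⅔ - 35/3*142 - 35*√(183 + 142)/3 + (⅔)*142² + (⅔)*142*√(183 + 142)) = -93512/(-⅔ - 4970/3 - 175*√13/3 + (⅔)*20164 + (⅔)*142*√325) = -93512/(-⅔ - 4970/3 - 175*√13/3 + 40328/3 + (⅔)*142*(5*√13)) = -93512/(-⅔ - 4970/3 - 175*√13/3 + 40328/3 + 1420*√13/3) = -93512/(35356/3 + 415*√13)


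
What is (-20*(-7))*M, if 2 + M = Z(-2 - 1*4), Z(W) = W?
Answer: -1120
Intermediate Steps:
M = -8 (M = -2 + (-2 - 1*4) = -2 + (-2 - 4) = -2 - 6 = -8)
(-20*(-7))*M = -20*(-7)*(-8) = 140*(-8) = -1120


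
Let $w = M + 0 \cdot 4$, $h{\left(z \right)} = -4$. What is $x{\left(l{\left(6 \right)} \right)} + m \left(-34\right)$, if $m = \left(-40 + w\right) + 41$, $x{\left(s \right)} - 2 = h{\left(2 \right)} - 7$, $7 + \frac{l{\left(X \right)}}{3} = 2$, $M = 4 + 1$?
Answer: $-213$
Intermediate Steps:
$M = 5$
$l{\left(X \right)} = -15$ ($l{\left(X \right)} = -21 + 3 \cdot 2 = -21 + 6 = -15$)
$x{\left(s \right)} = -9$ ($x{\left(s \right)} = 2 - 11 = -9$)
$w = 5$ ($w = 5 + 0 \cdot 4 = 5 + 0 = 5$)
$m = 6$ ($m = \left(-40 + 5\right) + 41 = -35 + 41 = 6$)
$x{\left(l{\left(6 \right)} \right)} + m \left(-34\right) = -9 + 6 \left(-34\right) = -9 - 204 = -213$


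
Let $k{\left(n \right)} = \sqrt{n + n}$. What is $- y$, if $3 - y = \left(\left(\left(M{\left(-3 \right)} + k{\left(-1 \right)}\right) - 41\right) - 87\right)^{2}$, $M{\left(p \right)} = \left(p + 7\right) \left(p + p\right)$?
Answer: $23099 - 304 i \sqrt{2} \approx 23099.0 - 429.92 i$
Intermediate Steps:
$M{\left(p \right)} = 2 p \left(7 + p\right)$ ($M{\left(p \right)} = \left(7 + p\right) 2 p = 2 p \left(7 + p\right)$)
$k{\left(n \right)} = \sqrt{2} \sqrt{n}$ ($k{\left(n \right)} = \sqrt{2 n} = \sqrt{2} \sqrt{n}$)
$y = 3 - \left(-152 + i \sqrt{2}\right)^{2}$ ($y = 3 - \left(\left(\left(2 \left(-3\right) \left(7 - 3\right) + \sqrt{2} \sqrt{-1}\right) - 41\right) - 87\right)^{2} = 3 - \left(\left(\left(2 \left(-3\right) 4 + \sqrt{2} i\right) - 41\right) - 87\right)^{2} = 3 - \left(\left(\left(-24 + i \sqrt{2}\right) - 41\right) - 87\right)^{2} = 3 - \left(\left(-65 + i \sqrt{2}\right) - 87\right)^{2} = 3 - \left(-152 + i \sqrt{2}\right)^{2} \approx -23099.0 + 429.92 i$)
$- y = - (-23099 + 304 i \sqrt{2}) = 23099 - 304 i \sqrt{2}$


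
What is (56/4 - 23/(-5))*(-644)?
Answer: -59892/5 ≈ -11978.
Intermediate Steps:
(56/4 - 23/(-5))*(-644) = (56*(¼) - 23*(-⅕))*(-644) = (14 + 23/5)*(-644) = (93/5)*(-644) = -59892/5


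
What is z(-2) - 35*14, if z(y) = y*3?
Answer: -496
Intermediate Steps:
z(y) = 3*y
z(-2) - 35*14 = 3*(-2) - 35*14 = -6 - 490 = -496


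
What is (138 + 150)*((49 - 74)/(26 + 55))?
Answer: -800/9 ≈ -88.889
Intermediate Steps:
(138 + 150)*((49 - 74)/(26 + 55)) = 288*(-25/81) = -800/9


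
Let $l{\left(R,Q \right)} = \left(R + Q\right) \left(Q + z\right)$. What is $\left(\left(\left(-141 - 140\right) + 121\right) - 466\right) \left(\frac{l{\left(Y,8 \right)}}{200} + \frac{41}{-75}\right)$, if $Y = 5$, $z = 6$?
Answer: $- \frac{34117}{150} \approx -227.45$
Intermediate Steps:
$l{\left(R,Q \right)} = \left(6 + Q\right) \left(Q + R\right)$ ($l{\left(R,Q \right)} = \left(R + Q\right) \left(Q + 6\right) = \left(Q + R\right) \left(6 + Q\right) = \left(6 + Q\right) \left(Q + R\right)$)
$\left(\left(\left(-141 - 140\right) + 121\right) - 466\right) \left(\frac{l{\left(Y,8 \right)}}{200} + \frac{41}{-75}\right) = \left(\left(\left(-141 - 140\right) + 121\right) - 466\right) \left(\frac{8^{2} + 6 \cdot 8 + 6 \cdot 5 + 8 \cdot 5}{200} + \frac{41}{-75}\right) = \left(\left(-281 + 121\right) - 466\right) \left(\left(64 + 48 + 30 + 40\right) \frac{1}{200} + 41 \left(- \frac{1}{75}\right)\right) = \left(-160 - 466\right) \left(182 \cdot \frac{1}{200} - \frac{41}{75}\right) = - 626 \left(\frac{91}{100} - \frac{41}{75}\right) = \left(-626\right) \frac{109}{300} = - \frac{34117}{150}$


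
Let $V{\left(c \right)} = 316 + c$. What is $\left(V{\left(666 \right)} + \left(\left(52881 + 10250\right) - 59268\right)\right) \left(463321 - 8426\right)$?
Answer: $2203966275$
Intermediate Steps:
$\left(V{\left(666 \right)} + \left(\left(52881 + 10250\right) - 59268\right)\right) \left(463321 - 8426\right) = \left(\left(316 + 666\right) + \left(\left(52881 + 10250\right) - 59268\right)\right) \left(463321 - 8426\right) = \left(982 + \left(63131 - 59268\right)\right) 454895 = \left(982 + 3863\right) 454895 = 4845 \cdot 454895 = 2203966275$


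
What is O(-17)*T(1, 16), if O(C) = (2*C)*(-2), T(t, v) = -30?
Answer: -2040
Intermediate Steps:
O(C) = -4*C
O(-17)*T(1, 16) = -4*(-17)*(-30) = 68*(-30) = -2040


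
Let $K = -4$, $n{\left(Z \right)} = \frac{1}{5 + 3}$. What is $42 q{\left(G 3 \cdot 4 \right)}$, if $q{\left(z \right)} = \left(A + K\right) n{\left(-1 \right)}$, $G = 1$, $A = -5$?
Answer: $- \frac{189}{4} \approx -47.25$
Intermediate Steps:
$n{\left(Z \right)} = \frac{1}{8}$
$q{\left(z \right)} = - \frac{9}{8}$ ($q{\left(z \right)} = \left(-5 - 4\right) \frac{1}{8} = \left(-9\right) \frac{1}{8} = - \frac{9}{8}$)
$42 q{\left(G 3 \cdot 4 \right)} = 42 \left(- \frac{9}{8}\right) = - \frac{189}{4}$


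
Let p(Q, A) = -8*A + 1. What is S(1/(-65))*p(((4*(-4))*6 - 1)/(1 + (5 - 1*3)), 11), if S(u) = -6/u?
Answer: -33930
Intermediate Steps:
p(Q, A) = 1 - 8*A
S(1/(-65))*p(((4*(-4))*6 - 1)/(1 + (5 - 1*3)), 11) = (-6/(1/(-65)))*(1 - 8*11) = (-6/(-1/65))*(1 - 88) = -6*(-65)*(-87) = 390*(-87) = -33930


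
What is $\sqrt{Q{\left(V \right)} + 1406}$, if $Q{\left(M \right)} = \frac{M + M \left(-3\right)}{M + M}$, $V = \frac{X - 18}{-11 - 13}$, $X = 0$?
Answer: $\sqrt{1405} \approx 37.483$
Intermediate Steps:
$V = \frac{3}{4}$ ($V = \frac{0 - 18}{-11 - 13} = - \frac{18}{-24} = \left(-18\right) \left(- \frac{1}{24}\right) = \frac{3}{4} \approx 0.75$)
$Q{\left(M \right)} = -1$ ($Q{\left(M \right)} = \frac{M - 3 M}{2 M} = - 2 M \frac{1}{2 M} = -1$)
$\sqrt{Q{\left(V \right)} + 1406} = \sqrt{-1 + 1406} = \sqrt{1405}$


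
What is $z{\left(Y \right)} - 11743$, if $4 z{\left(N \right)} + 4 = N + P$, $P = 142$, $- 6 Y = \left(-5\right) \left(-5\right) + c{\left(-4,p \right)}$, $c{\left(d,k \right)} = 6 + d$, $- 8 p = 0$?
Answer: $- \frac{93677}{8} \approx -11710.0$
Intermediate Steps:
$p = 0$ ($p = \left(- \frac{1}{8}\right) 0 = 0$)
$Y = - \frac{9}{2}$ ($Y = - \frac{\left(-5\right) \left(-5\right) + \left(6 - 4\right)}{6} = - \frac{25 + 2}{6} = \left(- \frac{1}{6}\right) 27 = - \frac{9}{2} \approx -4.5$)
$z{\left(N \right)} = \frac{69}{2} + \frac{N}{4}$ ($z{\left(N \right)} = -1 + \frac{N + 142}{4} = -1 + \frac{142 + N}{4} = -1 + \left(\frac{71}{2} + \frac{N}{4}\right) = \frac{69}{2} + \frac{N}{4}$)
$z{\left(Y \right)} - 11743 = \left(\frac{69}{2} + \frac{1}{4} \left(- \frac{9}{2}\right)\right) - 11743 = \left(\frac{69}{2} - \frac{9}{8}\right) - 11743 = \frac{267}{8} - 11743 = - \frac{93677}{8}$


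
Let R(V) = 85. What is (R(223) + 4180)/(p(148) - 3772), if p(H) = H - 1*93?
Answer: -4265/3717 ≈ -1.1474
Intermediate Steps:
p(H) = -93 + H (p(H) = H - 93 = -93 + H)
(R(223) + 4180)/(p(148) - 3772) = (85 + 4180)/((-93 + 148) - 3772) = 4265/(55 - 3772) = 4265/(-3717) = 4265*(-1/3717) = -4265/3717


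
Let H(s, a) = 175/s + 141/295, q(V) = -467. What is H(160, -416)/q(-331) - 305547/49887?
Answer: -449246003993/73308613920 ≈ -6.1281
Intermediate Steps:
H(s, a) = 141/295 + 175/s (H(s, a) = 175/s + 141*(1/295) = 175/s + 141/295 = 141/295 + 175/s)
H(160, -416)/q(-331) - 305547/49887 = (141/295 + 175/160)/(-467) - 305547/49887 = (141/295 + 175*(1/160))*(-1/467) - 305547*1/49887 = (141/295 + 35/32)*(-1/467) - 101849/16629 = (14837/9440)*(-1/467) - 101849/16629 = -14837/4408480 - 101849/16629 = -449246003993/73308613920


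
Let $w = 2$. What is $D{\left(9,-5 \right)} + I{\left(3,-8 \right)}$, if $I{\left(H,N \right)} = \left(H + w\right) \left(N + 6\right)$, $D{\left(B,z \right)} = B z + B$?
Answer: $-46$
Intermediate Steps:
$D{\left(B,z \right)} = B + B z$
$I{\left(H,N \right)} = \left(2 + H\right) \left(6 + N\right)$ ($I{\left(H,N \right)} = \left(H + 2\right) \left(N + 6\right) = \left(2 + H\right) \left(6 + N\right)$)
$D{\left(9,-5 \right)} + I{\left(3,-8 \right)} = 9 \left(1 - 5\right) + \left(12 + 2 \left(-8\right) + 6 \cdot 3 + 3 \left(-8\right)\right) = 9 \left(-4\right) + \left(12 - 16 + 18 - 24\right) = -36 - 10 = -46$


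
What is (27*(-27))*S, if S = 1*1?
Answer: -729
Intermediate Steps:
S = 1
(27*(-27))*S = (27*(-27))*1 = -729*1 = -729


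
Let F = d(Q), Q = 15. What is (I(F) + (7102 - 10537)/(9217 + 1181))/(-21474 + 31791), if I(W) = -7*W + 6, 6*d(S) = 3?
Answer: 3760/17879361 ≈ 0.00021030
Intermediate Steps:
d(S) = ½ (d(S) = (⅙)*3 = ½)
F = ½ ≈ 0.50000
I(W) = 6 - 7*W
(I(F) + (7102 - 10537)/(9217 + 1181))/(-21474 + 31791) = ((6 - 7*½) + (7102 - 10537)/(9217 + 1181))/(-21474 + 31791) = ((6 - 7/2) - 3435/10398)/10317 = (5/2 - 3435*1/10398)*(1/10317) = (5/2 - 1145/3466)*(1/10317) = (3760/1733)*(1/10317) = 3760/17879361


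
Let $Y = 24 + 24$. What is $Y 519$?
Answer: $24912$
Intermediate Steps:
$Y = 48$
$Y 519 = 48 \cdot 519 = 24912$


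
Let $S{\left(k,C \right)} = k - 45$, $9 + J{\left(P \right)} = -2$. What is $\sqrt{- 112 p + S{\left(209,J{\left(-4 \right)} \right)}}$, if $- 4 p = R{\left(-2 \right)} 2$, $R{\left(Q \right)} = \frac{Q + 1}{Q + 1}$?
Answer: $2 \sqrt{55} \approx 14.832$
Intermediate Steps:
$J{\left(P \right)} = -11$ ($J{\left(P \right)} = -9 - 2 = -11$)
$R{\left(Q \right)} = 1$ ($R{\left(Q \right)} = \frac{1 + Q}{1 + Q} = 1$)
$S{\left(k,C \right)} = -45 + k$
$p = - \frac{1}{2}$ ($p = - \frac{1 \cdot 2}{4} = \left(- \frac{1}{4}\right) 2 = - \frac{1}{2} \approx -0.5$)
$\sqrt{- 112 p + S{\left(209,J{\left(-4 \right)} \right)}} = \sqrt{\left(-112\right) \left(- \frac{1}{2}\right) + \left(-45 + 209\right)} = \sqrt{56 + 164} = \sqrt{220} = 2 \sqrt{55}$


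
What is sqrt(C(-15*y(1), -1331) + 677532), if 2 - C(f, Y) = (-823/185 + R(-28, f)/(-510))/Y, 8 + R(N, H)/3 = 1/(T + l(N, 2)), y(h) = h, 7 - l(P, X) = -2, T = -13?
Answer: sqrt(1569867919177564270)/1522180 ≈ 823.13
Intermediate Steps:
l(P, X) = 9 (l(P, X) = 7 - 1*(-2) = 7 + 2 = 9)
R(N, H) = -99/4 (R(N, H) = -24 + 3/(-13 + 9) = -24 + 3/(-4) = -24 + 3*(-1/4) = -24 - 3/4 = -99/4)
C(f, Y) = 2 + 110707/(25160*Y) (C(f, Y) = 2 - (-823/185 - 99/4/(-510))/Y = 2 - (-823*1/185 - 99/4*(-1/510))/Y = 2 - (-823/185 + 33/680)/Y = 2 - (-110707)/(25160*Y) = 2 + 110707/(25160*Y))
sqrt(C(-15*y(1), -1331) + 677532) = sqrt((2 + (110707/25160)/(-1331)) + 677532) = sqrt((2 + (110707/25160)*(-1/1331)) + 677532) = sqrt((2 - 110707/33487960) + 677532) = sqrt(66865213/33487960 + 677532) = sqrt(22689231379933/33487960) = sqrt(1569867919177564270)/1522180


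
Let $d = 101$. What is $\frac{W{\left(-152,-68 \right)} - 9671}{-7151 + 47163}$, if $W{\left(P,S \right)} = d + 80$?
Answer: $- \frac{4745}{20006} \approx -0.23718$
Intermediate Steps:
$W{\left(P,S \right)} = 181$ ($W{\left(P,S \right)} = 101 + 80 = 181$)
$\frac{W{\left(-152,-68 \right)} - 9671}{-7151 + 47163} = \frac{181 - 9671}{-7151 + 47163} = - \frac{9490}{40012} = \left(-9490\right) \frac{1}{40012} = - \frac{4745}{20006}$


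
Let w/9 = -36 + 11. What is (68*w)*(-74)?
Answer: 1132200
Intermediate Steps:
w = -225 (w = 9*(-36 + 11) = 9*(-25) = -225)
(68*w)*(-74) = (68*(-225))*(-74) = -15300*(-74) = 1132200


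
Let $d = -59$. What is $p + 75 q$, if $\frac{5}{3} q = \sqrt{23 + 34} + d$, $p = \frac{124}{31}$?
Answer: $-2651 + 45 \sqrt{57} \approx -2311.3$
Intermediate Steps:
$p = 4$ ($p = 124 \cdot \frac{1}{31} = 4$)
$q = - \frac{177}{5} + \frac{3 \sqrt{57}}{5}$ ($q = \frac{3 \left(\sqrt{23 + 34} - 59\right)}{5} = \frac{3 \left(\sqrt{57} - 59\right)}{5} = \frac{3 \left(-59 + \sqrt{57}\right)}{5} = - \frac{177}{5} + \frac{3 \sqrt{57}}{5} \approx -30.87$)
$p + 75 q = 4 + 75 \left(- \frac{177}{5} + \frac{3 \sqrt{57}}{5}\right) = 4 - \left(2655 - 45 \sqrt{57}\right) = -2651 + 45 \sqrt{57}$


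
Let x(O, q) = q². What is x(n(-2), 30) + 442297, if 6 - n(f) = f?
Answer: 443197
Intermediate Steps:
n(f) = 6 - f
x(n(-2), 30) + 442297 = 30² + 442297 = 900 + 442297 = 443197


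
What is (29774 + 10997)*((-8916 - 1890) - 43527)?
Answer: -2215210743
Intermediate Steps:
(29774 + 10997)*((-8916 - 1890) - 43527) = 40771*(-10806 - 43527) = 40771*(-54333) = -2215210743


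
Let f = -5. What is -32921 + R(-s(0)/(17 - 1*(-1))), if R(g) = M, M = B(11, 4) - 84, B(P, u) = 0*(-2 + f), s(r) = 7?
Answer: -33005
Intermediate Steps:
B(P, u) = 0 (B(P, u) = 0*(-2 - 5) = 0*(-7) = 0)
M = -84 (M = 0 - 84 = -84)
R(g) = -84
-32921 + R(-s(0)/(17 - 1*(-1))) = -32921 - 84 = -33005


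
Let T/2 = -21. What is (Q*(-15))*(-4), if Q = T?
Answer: -2520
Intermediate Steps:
T = -42 (T = 2*(-21) = -42)
Q = -42
(Q*(-15))*(-4) = -42*(-15)*(-4) = 630*(-4) = -2520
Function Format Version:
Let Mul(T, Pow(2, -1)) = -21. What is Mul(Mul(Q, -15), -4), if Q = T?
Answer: -2520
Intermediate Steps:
T = -42 (T = Mul(2, -21) = -42)
Q = -42
Mul(Mul(Q, -15), -4) = Mul(Mul(-42, -15), -4) = Mul(630, -4) = -2520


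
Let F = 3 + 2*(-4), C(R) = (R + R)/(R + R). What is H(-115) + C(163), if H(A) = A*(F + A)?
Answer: 13801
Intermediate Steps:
C(R) = 1 (C(R) = (2*R)/((2*R)) = (2*R)*(1/(2*R)) = 1)
F = -5 (F = 3 - 8 = -5)
H(A) = A*(-5 + A)
H(-115) + C(163) = -115*(-5 - 115) + 1 = -115*(-120) + 1 = 13800 + 1 = 13801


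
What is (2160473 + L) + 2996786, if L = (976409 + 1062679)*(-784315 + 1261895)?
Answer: 973832804299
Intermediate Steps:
L = 973827647040 (L = 2039088*477580 = 973827647040)
(2160473 + L) + 2996786 = (2160473 + 973827647040) + 2996786 = 973829807513 + 2996786 = 973832804299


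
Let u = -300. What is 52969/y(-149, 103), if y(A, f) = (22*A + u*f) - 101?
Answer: -7567/4897 ≈ -1.5452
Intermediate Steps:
y(A, f) = -101 - 300*f + 22*A (y(A, f) = (22*A - 300*f) - 101 = (-300*f + 22*A) - 101 = -101 - 300*f + 22*A)
52969/y(-149, 103) = 52969/(-101 - 300*103 + 22*(-149)) = 52969/(-101 - 30900 - 3278) = 52969/(-34279) = 52969*(-1/34279) = -7567/4897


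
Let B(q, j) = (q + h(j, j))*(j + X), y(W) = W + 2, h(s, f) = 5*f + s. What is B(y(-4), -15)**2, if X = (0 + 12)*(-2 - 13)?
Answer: 321843600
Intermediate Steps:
h(s, f) = s + 5*f
X = -180 (X = 12*(-15) = -180)
y(W) = 2 + W
B(q, j) = (-180 + j)*(q + 6*j) (B(q, j) = (q + (j + 5*j))*(j - 180) = (q + 6*j)*(-180 + j) = (-180 + j)*(q + 6*j))
B(y(-4), -15)**2 = (-1080*(-15) - 180*(2 - 4) + 6*(-15)**2 - 15*(2 - 4))**2 = (16200 - 180*(-2) + 6*225 - 15*(-2))**2 = (16200 + 360 + 1350 + 30)**2 = 17940**2 = 321843600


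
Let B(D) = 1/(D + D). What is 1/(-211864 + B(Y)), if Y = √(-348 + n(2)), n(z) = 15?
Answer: -282202848/59788624188673 + 6*I*√37/59788624188673 ≈ -4.72e-6 + 6.1043e-13*I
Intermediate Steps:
Y = 3*I*√37 (Y = √(-348 + 15) = √(-333) = 3*I*√37 ≈ 18.248*I)
B(D) = 1/(2*D)
1/(-211864 + B(Y)) = 1/(-211864 + 1/(2*((3*I*√37)))) = 1/(-211864 + (-I*√37/111)/2) = 1/(-211864 - I*√37/222)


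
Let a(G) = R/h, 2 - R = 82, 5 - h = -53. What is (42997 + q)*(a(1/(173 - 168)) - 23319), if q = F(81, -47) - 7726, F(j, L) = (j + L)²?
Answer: -24635252257/29 ≈ -8.4949e+8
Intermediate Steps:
h = 58 (h = 5 - 1*(-53) = 5 + 53 = 58)
R = -80 (R = 2 - 1*82 = 2 - 82 = -80)
F(j, L) = (L + j)²
a(G) = -40/29 (a(G) = -80/58 = -80*1/58 = -40/29)
q = -6570 (q = (-47 + 81)² - 7726 = 34² - 7726 = 1156 - 7726 = -6570)
(42997 + q)*(a(1/(173 - 168)) - 23319) = (42997 - 6570)*(-40/29 - 23319) = 36427*(-676291/29) = -24635252257/29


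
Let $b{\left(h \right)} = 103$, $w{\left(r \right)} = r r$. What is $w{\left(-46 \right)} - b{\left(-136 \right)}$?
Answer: $2013$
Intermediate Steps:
$w{\left(r \right)} = r^{2}$
$w{\left(-46 \right)} - b{\left(-136 \right)} = \left(-46\right)^{2} - 103 = 2116 - 103 = 2013$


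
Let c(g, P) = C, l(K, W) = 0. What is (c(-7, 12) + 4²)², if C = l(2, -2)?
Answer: 256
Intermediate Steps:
C = 0
c(g, P) = 0
(c(-7, 12) + 4²)² = (0 + 4²)² = (0 + 16)² = 16² = 256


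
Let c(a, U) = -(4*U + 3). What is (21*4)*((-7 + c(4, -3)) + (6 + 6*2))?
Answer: 1680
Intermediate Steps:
c(a, U) = -3 - 4*U (c(a, U) = -(3 + 4*U) = -3 - 4*U)
(21*4)*((-7 + c(4, -3)) + (6 + 6*2)) = (21*4)*((-7 + (-3 - 4*(-3))) + (6 + 6*2)) = 84*((-7 + (-3 + 12)) + (6 + 12)) = 84*((-7 + 9) + 18) = 84*(2 + 18) = 84*20 = 1680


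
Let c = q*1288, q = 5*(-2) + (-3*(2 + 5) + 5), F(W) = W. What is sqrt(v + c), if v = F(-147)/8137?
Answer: I*sqrt(2217267428411)/8137 ≈ 183.0*I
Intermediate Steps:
q = -26 (q = -10 + (-3*7 + 5) = -10 + (-21 + 5) = -10 - 16 = -26)
v = -147/8137 ≈ -0.018066
c = -33488 (c = -26*1288 = -33488)
sqrt(v + c) = sqrt(-147/8137 - 33488) = sqrt(-272492003/8137) = I*sqrt(2217267428411)/8137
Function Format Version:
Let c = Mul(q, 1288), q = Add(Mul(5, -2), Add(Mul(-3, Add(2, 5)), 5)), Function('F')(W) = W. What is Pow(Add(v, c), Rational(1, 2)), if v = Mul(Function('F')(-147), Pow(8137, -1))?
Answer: Mul(Rational(1, 8137), I, Pow(2217267428411, Rational(1, 2))) ≈ Mul(183.00, I)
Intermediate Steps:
q = -26 (q = Add(-10, Add(Mul(-3, 7), 5)) = Add(-10, Add(-21, 5)) = Add(-10, -16) = -26)
v = Rational(-147, 8137) (v = Mul(-147, Pow(8137, -1)) = Mul(-147, Rational(1, 8137)) = Rational(-147, 8137) ≈ -0.018066)
c = -33488 (c = Mul(-26, 1288) = -33488)
Pow(Add(v, c), Rational(1, 2)) = Pow(Add(Rational(-147, 8137), -33488), Rational(1, 2)) = Pow(Rational(-272492003, 8137), Rational(1, 2)) = Mul(Rational(1, 8137), I, Pow(2217267428411, Rational(1, 2)))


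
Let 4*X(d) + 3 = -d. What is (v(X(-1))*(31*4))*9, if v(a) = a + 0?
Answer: -558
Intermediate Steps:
X(d) = -¾ - d/4 (X(d) = -¾ + (-d)/4 = -¾ - d/4)
v(a) = a
(v(X(-1))*(31*4))*9 = ((-¾ - ¼*(-1))*(31*4))*9 = ((-¾ + ¼)*124)*9 = -½*124*9 = -62*9 = -558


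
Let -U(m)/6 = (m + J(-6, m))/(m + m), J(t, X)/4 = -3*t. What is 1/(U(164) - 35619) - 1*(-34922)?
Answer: 51005536591/1460556 ≈ 34922.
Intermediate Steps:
J(t, X) = -12*t (J(t, X) = 4*(-3*t) = -12*t)
U(m) = -3*(72 + m)/m (U(m) = -6*(m - 12*(-6))/(m + m) = -6*(m + 72)/(2*m) = -6*(72 + m)*1/(2*m) = -3*(72 + m)/m)
1/(U(164) - 35619) - 1*(-34922) = 1/((-3 - 216/164) - 35619) - 1*(-34922) = 1/((-3 - 216*1/164) - 35619) + 34922 = 1/((-3 - 54/41) - 35619) + 34922 = 1/(-177/41 - 35619) + 34922 = 1/(-1460556/41) + 34922 = -41/1460556 + 34922 = 51005536591/1460556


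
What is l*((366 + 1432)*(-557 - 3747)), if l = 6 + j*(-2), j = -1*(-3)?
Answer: 0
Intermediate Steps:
j = 3
l = 0 (l = 6 + 3*(-2) = 6 - 6 = 0)
l*((366 + 1432)*(-557 - 3747)) = 0*((366 + 1432)*(-557 - 3747)) = 0*(1798*(-4304)) = 0*(-7738592) = 0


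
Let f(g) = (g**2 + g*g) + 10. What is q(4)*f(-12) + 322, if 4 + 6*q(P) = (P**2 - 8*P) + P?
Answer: -1418/3 ≈ -472.67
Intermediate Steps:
q(P) = -2/3 - 7*P/6 + P**2/6 (q(P) = -2/3 + ((P**2 - 8*P) + P)/6 = -2/3 + (P**2 - 7*P)/6 = -2/3 + (-7*P/6 + P**2/6) = -2/3 - 7*P/6 + P**2/6)
f(g) = 10 + 2*g**2 (f(g) = (g**2 + g**2) + 10 = 2*g**2 + 10 = 10 + 2*g**2)
q(4)*f(-12) + 322 = (-2/3 - 7/6*4 + (1/6)*4**2)*(10 + 2*(-12)**2) + 322 = (-2/3 - 14/3 + (1/6)*16)*(10 + 2*144) + 322 = (-2/3 - 14/3 + 8/3)*(10 + 288) + 322 = -8/3*298 + 322 = -2384/3 + 322 = -1418/3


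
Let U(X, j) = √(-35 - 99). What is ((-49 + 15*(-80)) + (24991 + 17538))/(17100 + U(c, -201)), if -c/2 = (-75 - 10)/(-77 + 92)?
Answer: 352944000/146205067 - 20640*I*√134/146205067 ≈ 2.414 - 0.0016342*I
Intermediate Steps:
c = 34/3 (c = -2*(-75 - 10)/(-77 + 92) = -(-170)/15 = -2*(-17/3) = 34/3 ≈ 11.333)
U(X, j) = I*√134 (U(X, j) = √(-134) = I*√134)
((-49 + 15*(-80)) + (24991 + 17538))/(17100 + U(c, -201)) = ((-49 + 15*(-80)) + (24991 + 17538))/(17100 + I*√134) = ((-49 - 1200) + 42529)/(17100 + I*√134) = (-1249 + 42529)/(17100 + I*√134) = 41280/(17100 + I*√134)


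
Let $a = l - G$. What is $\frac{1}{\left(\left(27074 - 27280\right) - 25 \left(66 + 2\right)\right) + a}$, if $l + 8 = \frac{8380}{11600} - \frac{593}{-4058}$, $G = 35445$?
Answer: $- \frac{1176820}{43963796259} \approx -2.6768 \cdot 10^{-5}$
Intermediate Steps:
$l = - \frac{8392439}{1176820}$ ($l = -8 + \left(\frac{8380}{11600} - \frac{593}{-4058}\right) = -8 + \left(8380 \cdot \frac{1}{11600} - - \frac{593}{4058}\right) = -8 + \left(\frac{419}{580} + \frac{593}{4058}\right) = -8 + \frac{1022121}{1176820} = - \frac{8392439}{1176820} \approx -7.1315$)
$a = - \frac{41720777339}{1176820}$ ($a = - \frac{8392439}{1176820} - 35445 = - \frac{41720777339}{1176820} \approx -35452.0$)
$\frac{1}{\left(\left(27074 - 27280\right) - 25 \left(66 + 2\right)\right) + a} = \frac{1}{\left(\left(27074 - 27280\right) - 25 \left(66 + 2\right)\right) - \frac{41720777339}{1176820}} = \frac{1}{\left(-206 - 1700\right) - \frac{41720777339}{1176820}} = \frac{1}{-1906 - \frac{41720777339}{1176820}} = \frac{1}{- \frac{43963796259}{1176820}} = - \frac{1176820}{43963796259}$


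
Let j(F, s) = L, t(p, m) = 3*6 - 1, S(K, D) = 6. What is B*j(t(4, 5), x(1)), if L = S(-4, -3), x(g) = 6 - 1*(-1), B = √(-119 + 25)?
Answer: 6*I*√94 ≈ 58.172*I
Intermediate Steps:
B = I*√94 (B = √(-94) = I*√94 ≈ 9.6954*I)
x(g) = 7 (x(g) = 6 + 1 = 7)
L = 6
t(p, m) = 17 (t(p, m) = 18 - 1 = 17)
j(F, s) = 6
B*j(t(4, 5), x(1)) = (I*√94)*6 = 6*I*√94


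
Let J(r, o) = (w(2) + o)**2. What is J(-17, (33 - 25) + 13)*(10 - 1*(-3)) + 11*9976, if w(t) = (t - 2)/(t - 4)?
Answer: 115469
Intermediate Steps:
w(t) = (-2 + t)/(-4 + t)
J(r, o) = o**2 (J(r, o) = ((-2 + 2)/(-4 + 2) + o)**2 = (0/(-2) + o)**2 = (-1/2*0 + o)**2 = (0 + o)**2 = o**2)
J(-17, (33 - 25) + 13)*(10 - 1*(-3)) + 11*9976 = ((33 - 25) + 13)**2*(10 - 1*(-3)) + 11*9976 = (8 + 13)**2*(10 + 3) + 109736 = 21**2*13 + 109736 = 441*13 + 109736 = 5733 + 109736 = 115469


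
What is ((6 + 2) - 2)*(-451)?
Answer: -2706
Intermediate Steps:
((6 + 2) - 2)*(-451) = (8 - 2)*(-451) = 6*(-451) = -2706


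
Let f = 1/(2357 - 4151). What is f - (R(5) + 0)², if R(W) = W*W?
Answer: -1121251/1794 ≈ -625.00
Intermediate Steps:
R(W) = W²
f = -1/1794 (f = 1/(-1794) = -1/1794 ≈ -0.00055741)
f - (R(5) + 0)² = -1/1794 - (5² + 0)² = -1/1794 - (25 + 0)² = -1/1794 - 1*25² = -1/1794 - 1*625 = -1/1794 - 625 = -1121251/1794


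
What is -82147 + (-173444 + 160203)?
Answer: -95388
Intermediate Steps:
-82147 + (-173444 + 160203) = -82147 - 13241 = -95388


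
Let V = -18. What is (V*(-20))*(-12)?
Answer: -4320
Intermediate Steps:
(V*(-20))*(-12) = -18*(-20)*(-12) = 360*(-12) = -4320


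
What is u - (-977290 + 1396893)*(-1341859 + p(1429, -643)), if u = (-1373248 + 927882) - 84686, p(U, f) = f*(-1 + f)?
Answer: 389293286449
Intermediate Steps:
u = -530052 (u = -445366 - 84686 = -530052)
u - (-977290 + 1396893)*(-1341859 + p(1429, -643)) = -530052 - (-977290 + 1396893)*(-1341859 - 643*(-1 - 643)) = -530052 - 419603*(-1341859 - 643*(-644)) = -530052 - 419603*(-1341859 + 414092) = -530052 - 419603*(-927767) = -530052 - 1*(-389293816501) = -530052 + 389293816501 = 389293286449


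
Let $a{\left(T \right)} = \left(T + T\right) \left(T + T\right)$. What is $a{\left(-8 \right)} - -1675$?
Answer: $1931$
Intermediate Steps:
$a{\left(T \right)} = 4 T^{2}$ ($a{\left(T \right)} = 2 T 2 T = 4 T^{2}$)
$a{\left(-8 \right)} - -1675 = 4 \left(-8\right)^{2} - -1675 = 4 \cdot 64 + 1675 = 256 + 1675 = 1931$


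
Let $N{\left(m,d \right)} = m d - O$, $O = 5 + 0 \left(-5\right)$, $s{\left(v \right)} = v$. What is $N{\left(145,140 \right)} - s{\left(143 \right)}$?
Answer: $20152$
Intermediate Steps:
$O = 5$ ($O = 5 + 0 = 5$)
$N{\left(m,d \right)} = -5 + d m$ ($N{\left(m,d \right)} = m d - 5 = d m - 5 = -5 + d m$)
$N{\left(145,140 \right)} - s{\left(143 \right)} = \left(-5 + 140 \cdot 145\right) - 143 = \left(-5 + 20300\right) - 143 = 20295 - 143 = 20152$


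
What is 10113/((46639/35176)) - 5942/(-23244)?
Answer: 4134489432805/542038458 ≈ 7627.7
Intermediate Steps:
10113/((46639/35176)) - 5942/(-23244) = 10113/((46639*(1/35176))) - 5942*(-1/23244) = 10113/(46639/35176) + 2971/11622 = 10113*(35176/46639) + 2971/11622 = 355734888/46639 + 2971/11622 = 4134489432805/542038458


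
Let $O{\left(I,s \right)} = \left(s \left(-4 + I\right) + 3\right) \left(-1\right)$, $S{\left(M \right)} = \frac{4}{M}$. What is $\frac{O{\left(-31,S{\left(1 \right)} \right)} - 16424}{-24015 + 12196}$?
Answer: $\frac{16287}{11819} \approx 1.378$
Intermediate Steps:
$O{\left(I,s \right)} = -3 - s \left(-4 + I\right)$ ($O{\left(I,s \right)} = \left(3 + s \left(-4 + I\right)\right) \left(-1\right) = -3 - s \left(-4 + I\right)$)
$\frac{O{\left(-31,S{\left(1 \right)} \right)} - 16424}{-24015 + 12196} = \frac{\left(-3 + 4 \cdot \frac{4}{1} - - 31 \cdot \frac{4}{1}\right) - 16424}{-24015 + 12196} = \frac{\left(-3 + 4 \cdot 4 \cdot 1 - - 31 \cdot 4 \cdot 1\right) - 16424}{-11819} = \left(\left(-3 + 4 \cdot 4 - \left(-31\right) 4\right) - 16424\right) \left(- \frac{1}{11819}\right) = \left(\left(-3 + 16 + 124\right) - 16424\right) \left(- \frac{1}{11819}\right) = \left(137 - 16424\right) \left(- \frac{1}{11819}\right) = \left(-16287\right) \left(- \frac{1}{11819}\right) = \frac{16287}{11819}$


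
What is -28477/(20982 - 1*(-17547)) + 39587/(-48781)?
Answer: -2914384060/1879483149 ≈ -1.5506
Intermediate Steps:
-28477/(20982 - 1*(-17547)) + 39587/(-48781) = -28477/(20982 + 17547) + 39587*(-1/48781) = -28477/38529 - 39587/48781 = -2914384060/1879483149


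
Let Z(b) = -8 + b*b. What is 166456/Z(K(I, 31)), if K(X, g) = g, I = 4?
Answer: 166456/953 ≈ 174.67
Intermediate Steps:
Z(b) = -8 + b**2
166456/Z(K(I, 31)) = 166456/(-8 + 31**2) = 166456/(-8 + 961) = 166456/953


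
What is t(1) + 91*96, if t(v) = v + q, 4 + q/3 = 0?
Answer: 8725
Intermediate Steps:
q = -12 (q = -12 + 3*0 = -12 + 0 = -12)
t(v) = -12 + v (t(v) = v - 12 = -12 + v)
t(1) + 91*96 = (-12 + 1) + 91*96 = -11 + 8736 = 8725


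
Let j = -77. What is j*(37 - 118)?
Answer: 6237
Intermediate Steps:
j*(37 - 118) = -77*(37 - 118) = -77*(-81) = 6237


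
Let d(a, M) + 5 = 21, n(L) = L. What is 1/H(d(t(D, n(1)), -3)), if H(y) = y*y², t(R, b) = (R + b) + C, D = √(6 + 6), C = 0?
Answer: 1/4096 ≈ 0.00024414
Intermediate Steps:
D = 2*√3 (D = √12 = 2*√3 ≈ 3.4641)
t(R, b) = R + b (t(R, b) = (R + b) + 0 = R + b)
d(a, M) = 16 (d(a, M) = -5 + 21 = 16)
H(y) = y³
1/H(d(t(D, n(1)), -3)) = 1/(16³) = 1/4096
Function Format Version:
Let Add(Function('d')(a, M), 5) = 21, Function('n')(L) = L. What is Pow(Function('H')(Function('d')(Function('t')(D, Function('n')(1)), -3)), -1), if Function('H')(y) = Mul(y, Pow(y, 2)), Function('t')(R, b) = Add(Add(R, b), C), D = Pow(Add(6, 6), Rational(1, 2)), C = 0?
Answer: Rational(1, 4096) ≈ 0.00024414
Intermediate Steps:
D = Mul(2, Pow(3, Rational(1, 2))) (D = Pow(12, Rational(1, 2)) = Mul(2, Pow(3, Rational(1, 2))) ≈ 3.4641)
Function('t')(R, b) = Add(R, b) (Function('t')(R, b) = Add(Add(R, b), 0) = Add(R, b))
Function('d')(a, M) = 16 (Function('d')(a, M) = Add(-5, 21) = 16)
Function('H')(y) = Pow(y, 3)
Pow(Function('H')(Function('d')(Function('t')(D, Function('n')(1)), -3)), -1) = Pow(Pow(16, 3), -1) = Pow(4096, -1) = Rational(1, 4096)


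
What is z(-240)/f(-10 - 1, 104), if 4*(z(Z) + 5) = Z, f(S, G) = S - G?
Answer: 13/23 ≈ 0.56522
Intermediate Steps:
z(Z) = -5 + Z/4
z(-240)/f(-10 - 1, 104) = (-5 + (¼)*(-240))/((-10 - 1) - 1*104) = (-5 - 60)/(-11 - 104) = -65/(-115) = -65*(-1/115) = 13/23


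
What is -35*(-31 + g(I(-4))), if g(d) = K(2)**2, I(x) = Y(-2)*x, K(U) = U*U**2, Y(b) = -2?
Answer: -1155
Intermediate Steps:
K(U) = U**3
I(x) = -2*x
g(d) = 64 (g(d) = (2**3)**2 = 8**2 = 64)
-35*(-31 + g(I(-4))) = -35*(-31 + 64) = -35*33 = -1155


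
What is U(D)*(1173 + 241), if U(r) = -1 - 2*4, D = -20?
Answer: -12726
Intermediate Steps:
U(r) = -9 (U(r) = -1 - 8 = -9)
U(D)*(1173 + 241) = -9*(1173 + 241) = -9*1414 = -12726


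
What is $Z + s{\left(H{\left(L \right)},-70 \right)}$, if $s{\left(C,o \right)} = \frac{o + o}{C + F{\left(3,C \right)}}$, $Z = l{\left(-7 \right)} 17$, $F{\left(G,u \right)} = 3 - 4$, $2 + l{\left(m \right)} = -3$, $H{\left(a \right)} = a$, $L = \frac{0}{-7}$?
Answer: $55$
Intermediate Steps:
$L = 0$ ($L = 0 \left(- \frac{1}{7}\right) = 0$)
$l{\left(m \right)} = -5$ ($l{\left(m \right)} = -2 - 3 = -5$)
$F{\left(G,u \right)} = -1$ ($F{\left(G,u \right)} = 3 - 4 = -1$)
$Z = -85$ ($Z = \left(-5\right) 17 = -85$)
$s{\left(C,o \right)} = \frac{2 o}{-1 + C}$ ($s{\left(C,o \right)} = \frac{o + o}{C - 1} = \frac{2 o}{-1 + C}$)
$Z + s{\left(H{\left(L \right)},-70 \right)} = -85 + 2 \left(-70\right) \frac{1}{-1 + 0} = -85 + 2 \left(-70\right) \frac{1}{-1} = -85 + 2 \left(-70\right) \left(-1\right) = -85 + 140 = 55$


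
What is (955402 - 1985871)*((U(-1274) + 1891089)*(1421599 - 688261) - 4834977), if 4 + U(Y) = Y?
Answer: -1428091316530392129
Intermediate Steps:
U(Y) = -4 + Y
(955402 - 1985871)*((U(-1274) + 1891089)*(1421599 - 688261) - 4834977) = (955402 - 1985871)*(((-4 - 1274) + 1891089)*(1421599 - 688261) - 4834977) = -1030469*((-1278 + 1891089)*733338 - 4834977) = -1030469*(1889811*733338 - 4834977) = -1030469*(1385870219118 - 4834977) = -1030469*1385865384141 = -1428091316530392129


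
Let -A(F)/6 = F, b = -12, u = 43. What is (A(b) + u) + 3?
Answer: 118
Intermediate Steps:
A(F) = -6*F
(A(b) + u) + 3 = (-6*(-12) + 43) + 3 = (72 + 43) + 3 = 115 + 3 = 118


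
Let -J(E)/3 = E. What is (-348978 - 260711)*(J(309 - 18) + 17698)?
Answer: -10258017425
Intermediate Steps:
J(E) = -3*E
(-348978 - 260711)*(J(309 - 18) + 17698) = (-348978 - 260711)*(-3*(309 - 18) + 17698) = -609689*(-3*291 + 17698) = -609689*(-873 + 17698) = -609689*16825 = -10258017425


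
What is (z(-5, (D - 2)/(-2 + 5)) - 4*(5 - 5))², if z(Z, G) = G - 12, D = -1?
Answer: 169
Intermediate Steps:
z(Z, G) = -12 + G
(z(-5, (D - 2)/(-2 + 5)) - 4*(5 - 5))² = ((-12 + (-1 - 2)/(-2 + 5)) - 4*(5 - 5))² = ((-12 - 3/3) - 4*0)² = ((-12 - 3*⅓) + 0)² = ((-12 - 1) + 0)² = (-13 + 0)² = (-13)² = 169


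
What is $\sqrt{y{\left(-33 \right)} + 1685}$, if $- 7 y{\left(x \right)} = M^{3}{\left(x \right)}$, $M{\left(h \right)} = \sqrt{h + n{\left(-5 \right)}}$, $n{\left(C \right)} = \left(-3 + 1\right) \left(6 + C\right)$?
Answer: $\sqrt{1685 + 5 i \sqrt{35}} \approx 41.05 + 0.3603 i$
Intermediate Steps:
$n{\left(C \right)} = -12 - 2 C$ ($n{\left(C \right)} = - 2 \left(6 + C\right) = -12 - 2 C$)
$M{\left(h \right)} = \sqrt{-2 + h}$ ($M{\left(h \right)} = \sqrt{h - 2} = \sqrt{-2 + h}$)
$y{\left(x \right)} = - \frac{\left(-2 + x\right)^{\frac{3}{2}}}{7}$ ($y{\left(x \right)} = - \frac{\left(\sqrt{-2 + x}\right)^{3}}{7} = - \frac{\left(-2 + x\right)^{\frac{3}{2}}}{7}$)
$\sqrt{y{\left(-33 \right)} + 1685} = \sqrt{- \frac{\left(-2 - 33\right)^{\frac{3}{2}}}{7} + 1685} = \sqrt{- \frac{\left(-35\right)^{\frac{3}{2}}}{7} + 1685} = \sqrt{- \frac{\left(-35\right) i \sqrt{35}}{7} + 1685} = \sqrt{5 i \sqrt{35} + 1685} = \sqrt{1685 + 5 i \sqrt{35}}$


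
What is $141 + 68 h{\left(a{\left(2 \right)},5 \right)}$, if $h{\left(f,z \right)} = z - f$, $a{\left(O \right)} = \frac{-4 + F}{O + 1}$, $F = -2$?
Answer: $617$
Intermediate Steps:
$a{\left(O \right)} = - \frac{6}{1 + O}$ ($a{\left(O \right)} = \frac{-4 - 2}{O + 1} = - \frac{6}{1 + O}$)
$141 + 68 h{\left(a{\left(2 \right)},5 \right)} = 141 + 68 \left(5 - - \frac{6}{1 + 2}\right) = 141 + 68 \left(5 - - \frac{6}{3}\right) = 141 + 68 \left(5 - \left(-6\right) \frac{1}{3}\right) = 141 + 68 \left(5 - -2\right) = 141 + 68 \left(5 + 2\right) = 141 + 68 \cdot 7 = 141 + 476 = 617$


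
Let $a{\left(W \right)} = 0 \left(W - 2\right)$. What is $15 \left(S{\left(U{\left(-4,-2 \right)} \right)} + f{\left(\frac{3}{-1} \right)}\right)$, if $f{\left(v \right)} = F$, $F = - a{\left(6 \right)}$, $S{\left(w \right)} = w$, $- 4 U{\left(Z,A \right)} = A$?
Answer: $\frac{15}{2} \approx 7.5$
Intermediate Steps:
$a{\left(W \right)} = 0$ ($a{\left(W \right)} = 0 \left(-2 + W\right) = 0$)
$U{\left(Z,A \right)} = - \frac{A}{4}$
$F = 0$ ($F = \left(-1\right) 0 = 0$)
$f{\left(v \right)} = 0$
$15 \left(S{\left(U{\left(-4,-2 \right)} \right)} + f{\left(\frac{3}{-1} \right)}\right) = 15 \left(\left(- \frac{1}{4}\right) \left(-2\right) + 0\right) = 15 \left(\frac{1}{2} + 0\right) = 15 \cdot \frac{1}{2} = \frac{15}{2}$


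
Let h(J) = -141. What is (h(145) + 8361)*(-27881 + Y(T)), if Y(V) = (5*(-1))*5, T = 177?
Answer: -229387320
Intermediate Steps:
Y(V) = -25 (Y(V) = -5*5 = -25)
(h(145) + 8361)*(-27881 + Y(T)) = (-141 + 8361)*(-27881 - 25) = 8220*(-27906) = -229387320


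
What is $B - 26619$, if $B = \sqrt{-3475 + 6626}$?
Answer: $-26619 + \sqrt{3151} \approx -26563.0$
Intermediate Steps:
$B = \sqrt{3151} \approx 56.134$
$B - 26619 = \sqrt{3151} - 26619 = -26619 + \sqrt{3151}$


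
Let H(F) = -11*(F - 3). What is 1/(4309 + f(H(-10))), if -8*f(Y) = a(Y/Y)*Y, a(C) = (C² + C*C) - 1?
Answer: 8/34329 ≈ 0.00023304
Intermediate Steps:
H(F) = 33 - 11*F (H(F) = -11*(-3 + F) = 33 - 11*F)
a(C) = -1 + 2*C² (a(C) = (C² + C²) - 1 = 2*C² - 1 = -1 + 2*C²)
f(Y) = -Y/8 (f(Y) = -(-1 + 2*(Y/Y)²)*Y/8 = -(-1 + 2*1²)*Y/8 = -(-1 + 2*1)*Y/8 = -(-1 + 2)*Y/8 = -Y/8)
1/(4309 + f(H(-10))) = 1/(4309 - (33 - 11*(-10))/8) = 1/(4309 - (33 + 110)/8) = 1/(4309 - ⅛*143) = 1/(4309 - 143/8) = 1/(34329/8) = 8/34329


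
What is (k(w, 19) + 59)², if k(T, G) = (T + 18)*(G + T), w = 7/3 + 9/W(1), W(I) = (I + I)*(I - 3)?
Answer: 3385959721/20736 ≈ 1.6329e+5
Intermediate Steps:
W(I) = 2*I*(-3 + I) (W(I) = (2*I)*(-3 + I) = 2*I*(-3 + I))
w = 1/12 (w = 7/3 + 9/((2*1*(-3 + 1))) = 7*(⅓) + 9/((2*1*(-2))) = 7/3 + 9/(-4) = 7/3 + 9*(-¼) = 7/3 - 9/4 = 1/12 ≈ 0.083333)
k(T, G) = (18 + T)*(G + T)
(k(w, 19) + 59)² = (((1/12)² + 18*19 + 18*(1/12) + 19*(1/12)) + 59)² = ((1/144 + 342 + 3/2 + 19/12) + 59)² = (49693/144 + 59)² = (58189/144)² = 3385959721/20736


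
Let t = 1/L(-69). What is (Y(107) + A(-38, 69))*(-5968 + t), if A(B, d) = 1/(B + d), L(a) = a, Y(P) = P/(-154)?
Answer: 1302501259/329406 ≈ 3954.1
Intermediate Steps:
Y(P) = -P/154 (Y(P) = P*(-1/154) = -P/154)
t = -1/69 (t = 1/(-69) = -1/69 ≈ -0.014493)
(Y(107) + A(-38, 69))*(-5968 + t) = (-1/154*107 + 1/(-38 + 69))*(-5968 - 1/69) = (-107/154 + 1/31)*(-411793/69) = -3163/4774*(-411793/69) = 1302501259/329406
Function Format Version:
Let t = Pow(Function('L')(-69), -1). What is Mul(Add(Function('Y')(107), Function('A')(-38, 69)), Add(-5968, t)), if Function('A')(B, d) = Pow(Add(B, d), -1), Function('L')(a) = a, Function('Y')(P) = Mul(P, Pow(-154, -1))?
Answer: Rational(1302501259, 329406) ≈ 3954.1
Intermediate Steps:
Function('Y')(P) = Mul(Rational(-1, 154), P) (Function('Y')(P) = Mul(P, Rational(-1, 154)) = Mul(Rational(-1, 154), P))
t = Rational(-1, 69) (t = Pow(-69, -1) = Rational(-1, 69) ≈ -0.014493)
Mul(Add(Function('Y')(107), Function('A')(-38, 69)), Add(-5968, t)) = Mul(Add(Mul(Rational(-1, 154), 107), Pow(Add(-38, 69), -1)), Add(-5968, Rational(-1, 69))) = Mul(Add(Rational(-107, 154), Pow(31, -1)), Rational(-411793, 69)) = Mul(Add(Rational(-107, 154), Rational(1, 31)), Rational(-411793, 69)) = Mul(Rational(-3163, 4774), Rational(-411793, 69)) = Rational(1302501259, 329406)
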